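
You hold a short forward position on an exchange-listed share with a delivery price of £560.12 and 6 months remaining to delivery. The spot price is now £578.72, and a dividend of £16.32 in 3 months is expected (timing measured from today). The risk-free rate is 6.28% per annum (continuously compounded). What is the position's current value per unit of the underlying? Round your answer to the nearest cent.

-£19.85

PV(remaining dividends) I = 16.32·e^(−0.0628·3/12) = 16.0658
Current forward F = (S − I)·e^(rT) = (578.72 − 16.0658)·e^(0.0628·6/12) = 562.6542 × 1.031898 = 580.6017
Value (long) = (F − K)·e^(−rT) = (580.6017 − 560.12) × 0.969088 = 19.8486
Short position value = −(long value) = -£19.85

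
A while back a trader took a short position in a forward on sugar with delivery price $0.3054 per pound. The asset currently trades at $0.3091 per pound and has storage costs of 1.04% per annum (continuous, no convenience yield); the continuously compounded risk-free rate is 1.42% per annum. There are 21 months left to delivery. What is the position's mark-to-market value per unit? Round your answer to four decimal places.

Current fair forward for the remaining 21 months: F = S·e^((r + u)·T), (r + u) = 0.0142 + 0.0104 = 0.0246
F = 0.3091 · e^(0.0246 × 21/12) = 0.3091 × 1.043990 = 0.3227
Value of long forward = (F − K)·e^(−rT) = (0.3227 − 0.3054) · e^(−0.0142·21/12)
= 0.0173 × 0.975456 = 0.0169
Short position value = −(long value) = -$0.0169

-$0.0169 per pound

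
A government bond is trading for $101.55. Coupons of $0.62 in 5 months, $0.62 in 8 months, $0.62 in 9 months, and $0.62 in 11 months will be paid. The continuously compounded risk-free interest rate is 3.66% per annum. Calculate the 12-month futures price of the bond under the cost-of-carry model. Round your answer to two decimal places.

PV(coupons) I = 0.62·e^(−0.0366·5/12) + 0.62·e^(−0.0366·8/12) + 0.62·e^(−0.0366·9/12) + 0.62·e^(−0.0366·11/12)
I = 0.6106 + 0.6051 + 0.6032 + 0.5995 = 2.4184
F = (S − I)·e^(rT) = (101.55 − 2.4184) · e^(0.0366·12/12)
= 99.1316 · e^0.036600 = 99.1316 × 1.037278 = $102.83

$102.83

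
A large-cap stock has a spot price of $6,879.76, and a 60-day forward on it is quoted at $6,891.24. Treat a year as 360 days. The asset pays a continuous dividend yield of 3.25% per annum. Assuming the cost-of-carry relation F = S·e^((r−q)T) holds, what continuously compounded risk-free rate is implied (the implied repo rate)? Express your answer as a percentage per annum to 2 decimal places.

4.25%

From F = S·e^((r−q)T): (r − q) = ln(F/S)/T
ln(6891.24/6879.76) = ln(1.001669) = 0.001668
(r − q) = 0.001668 / (60/360) = 0.010008
r = ln(F/S)/T + q = 0.010008 + 0.0325 = 0.042508
r = 4.25%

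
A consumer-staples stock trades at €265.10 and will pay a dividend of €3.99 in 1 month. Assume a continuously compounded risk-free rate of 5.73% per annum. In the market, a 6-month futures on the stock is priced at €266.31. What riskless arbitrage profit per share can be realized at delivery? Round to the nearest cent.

€2.41 per share

PV(dividends) I = 3.99·e^(−0.0573·1/12) = 3.9710
Fair futures F* = (S − I)·e^(rT) = (265.10 − 3.9710)·e^0.028650 = 261.1290 × 1.029064 = 268.7185
Market €266.31 < fair 268.7185: forward underpriced → reverse cash-and-carry (short the stock, invest proceeds at r, pay the dividends, go long the forward).
Profit at T = |F_mkt − F*| = |266.31 − 268.7185| = €2.41 per share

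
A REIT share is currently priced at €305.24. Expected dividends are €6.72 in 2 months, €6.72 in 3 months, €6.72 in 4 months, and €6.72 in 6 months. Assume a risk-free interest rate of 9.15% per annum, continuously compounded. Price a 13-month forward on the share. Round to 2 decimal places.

€308.20

PV(dividends) I = 6.72·e^(−0.0915·2/12) + 6.72·e^(−0.0915·3/12) + 6.72·e^(−0.0915·4/12) + 6.72·e^(−0.0915·6/12)
I = 6.6183 + 6.5680 + 6.5181 + 6.4195 = 26.1239
F = (S − I)·e^(rT) = (305.24 − 26.1239) · e^(0.0915·13/12)
= 279.1161 · e^0.099125 = 279.1161 × 1.104204 = €308.20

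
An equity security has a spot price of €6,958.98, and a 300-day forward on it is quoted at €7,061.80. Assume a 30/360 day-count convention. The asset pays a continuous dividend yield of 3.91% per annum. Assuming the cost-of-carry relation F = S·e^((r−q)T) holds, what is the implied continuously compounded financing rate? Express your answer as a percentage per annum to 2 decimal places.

From F = S·e^((r−q)T): (r − q) = ln(F/S)/T
ln(7061.80/6958.98) = ln(1.014775) = 0.014667
(r − q) = 0.014667 / (300/360) = 0.017600
r = ln(F/S)/T + q = 0.017600 + 0.0391 = 0.056700
r = 5.67%

5.67%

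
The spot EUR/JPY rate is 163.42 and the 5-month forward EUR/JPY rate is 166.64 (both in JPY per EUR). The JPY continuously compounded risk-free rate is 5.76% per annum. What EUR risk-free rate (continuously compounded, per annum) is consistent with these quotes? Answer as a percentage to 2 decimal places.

1.08%

F = S·e^((r_JPY − r_EUR)T) ⇒ r_EUR = r_JPY − ln(F/S)/T
ln(166.64/163.42) = 0.019512; /(5/12) = 0.046829
r_EUR = 0.0576 − 0.046829 = 0.010771
r_EUR = 1.08%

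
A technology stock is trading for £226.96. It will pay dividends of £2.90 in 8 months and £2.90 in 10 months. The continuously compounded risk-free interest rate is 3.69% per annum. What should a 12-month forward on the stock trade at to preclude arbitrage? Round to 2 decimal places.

£229.64

PV(dividends) I = 2.90·e^(−0.0369·8/12) + 2.90·e^(−0.0369·10/12)
I = 2.8295 + 2.8122 = 5.6417
F = (S − I)·e^(rT) = (226.96 − 5.6417) · e^(0.0369·12/12)
= 221.3183 · e^0.036900 = 221.3183 × 1.037589 = £229.64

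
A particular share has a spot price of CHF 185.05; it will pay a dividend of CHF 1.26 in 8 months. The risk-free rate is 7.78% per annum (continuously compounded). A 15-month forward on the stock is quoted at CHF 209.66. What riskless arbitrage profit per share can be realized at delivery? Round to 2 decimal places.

PV(dividends) I = 1.26·e^(−0.0778·8/12) = 1.1963
Fair forward F* = (S − I)·e^(rT) = (185.05 − 1.1963)·e^0.097250 = 183.8537 × 1.102136 = 202.6318
Market CHF 209.66 > fair 202.6318: forward overpriced → cash-and-carry (borrow at r, buy the stock and collect the dividends, short the forward).
Profit at T = |F_mkt − F*| = |209.66 − 202.6318| = CHF 7.03 per share

CHF 7.03 per share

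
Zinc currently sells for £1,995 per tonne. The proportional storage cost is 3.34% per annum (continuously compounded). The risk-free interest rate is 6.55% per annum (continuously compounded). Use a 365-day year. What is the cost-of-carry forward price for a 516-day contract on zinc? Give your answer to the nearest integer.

Net carry = r + u − y = 0.0655 + 0.0334 − 0.0000 = 0.0989
F = S·e^((r+u−y)T) = 1995 · e^(0.0989 × 516/365) = 1995 · e^0.139815
= 1995 × 1.150061 = £2,294 per tonne

£2,294 per tonne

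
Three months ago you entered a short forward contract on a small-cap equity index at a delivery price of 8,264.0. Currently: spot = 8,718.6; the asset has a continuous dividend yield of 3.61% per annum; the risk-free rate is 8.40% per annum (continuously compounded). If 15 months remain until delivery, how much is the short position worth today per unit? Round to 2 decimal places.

Current fair forward for the remaining 15 months: F = S·e^((r − q)·T), (r − q) = 0.0840 − 0.0361 = 0.0479
F = 8718.6 · e^(0.0479 × 15/12) = 8718.6 × 1.06170383 = 9256.5710
Value of long forward = (F − K)·e^(−rT) = (9256.5710 − 8264.0) · e^(−0.0840·15/12)
= 992.5710 × 0.90032452 = 893.64
Short position value = −(long value) = -893.64

-893.64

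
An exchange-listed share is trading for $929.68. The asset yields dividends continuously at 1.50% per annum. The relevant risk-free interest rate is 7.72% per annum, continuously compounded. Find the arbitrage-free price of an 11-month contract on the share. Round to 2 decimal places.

$984.23

F = S·e^((r − q)T) = 929.68 · e^((0.0772 − 0.0150) × 11/12)
= 929.68 · e^0.057017 = 929.68 × 1.058674
F = $984.23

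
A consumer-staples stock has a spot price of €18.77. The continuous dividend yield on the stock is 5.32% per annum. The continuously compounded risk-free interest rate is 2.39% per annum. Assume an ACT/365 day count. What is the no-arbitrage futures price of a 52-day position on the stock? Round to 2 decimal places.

€18.69

F = S·e^((r − q)T) = 18.77 · e^((0.0239 − 0.0532) × 52/365)
= 18.77 · e^-0.004174 = 18.77 × 0.995835
F = €18.69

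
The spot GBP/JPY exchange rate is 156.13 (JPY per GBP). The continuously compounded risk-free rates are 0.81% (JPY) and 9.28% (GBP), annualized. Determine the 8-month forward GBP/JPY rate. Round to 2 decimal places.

147.56

F = S·e^((r_JPY − r_GBP)T) = 156.13 · e^((0.0081 − 0.0928) × 8/12)
= 156.13 · e^-0.056467 = 156.13 × 0.945098
F = 147.56 JPY per GBP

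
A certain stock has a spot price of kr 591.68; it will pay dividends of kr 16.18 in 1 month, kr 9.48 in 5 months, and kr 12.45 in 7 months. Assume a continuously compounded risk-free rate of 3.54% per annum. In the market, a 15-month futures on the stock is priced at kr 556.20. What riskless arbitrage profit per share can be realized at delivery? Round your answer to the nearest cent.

kr 22.88 per share

PV(dividends) I = 16.18·e^(−0.0354·1/12) + 9.48·e^(−0.0354·5/12) + 12.45·e^(−0.0354·7/12) = 37.6691
Fair futures F* = (S − I)·e^(rT) = (591.68 − 37.6691)·e^0.044250 = 554.0109 × 1.045244 = 579.0766
Market kr 556.20 < fair 579.0766: forward underpriced → reverse cash-and-carry (short the stock, invest proceeds at r, pay the dividends, go long the forward).
Profit at T = |F_mkt − F*| = |556.20 − 579.0766| = kr 22.88 per share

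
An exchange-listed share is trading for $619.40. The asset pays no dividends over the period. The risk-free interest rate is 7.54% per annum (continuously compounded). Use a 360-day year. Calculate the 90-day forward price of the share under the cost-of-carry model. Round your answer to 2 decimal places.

$631.19

F = S·e^(rT) = 619.40 · e^(0.0754 × 90/360)
= 619.40 · e^0.018850 = 619.40 × 1.019029
F = $631.19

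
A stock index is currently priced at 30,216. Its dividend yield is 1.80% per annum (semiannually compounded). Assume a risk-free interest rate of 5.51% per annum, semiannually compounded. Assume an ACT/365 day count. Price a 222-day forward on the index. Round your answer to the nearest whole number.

F = S · (1+r/2)^(2T) / (1+q/2)^(2T)
= 30216 × 1.033612 / 1.010959 = 30216 × 1.022407
F = 30,893

30,893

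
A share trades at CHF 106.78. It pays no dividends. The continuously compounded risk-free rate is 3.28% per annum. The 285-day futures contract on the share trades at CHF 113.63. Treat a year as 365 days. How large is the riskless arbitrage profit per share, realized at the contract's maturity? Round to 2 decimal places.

Fair futures: F* = S·e^(carry·T), with carry = r = 0.0328
F* = 106.78 · e^(0.0328 × 285/365) = 106.78 · e^0.025611 = 106.78 × 1.025942 = CHF 109.5501
Market CHF 113.63 > fair CHF 109.5501: forward overpriced → cash-and-carry (buy spot, short the forward).
At maturity, profit = |F_mkt − F*| = |113.63 − 109.5501| = CHF 4.08 per share

CHF 4.08 per share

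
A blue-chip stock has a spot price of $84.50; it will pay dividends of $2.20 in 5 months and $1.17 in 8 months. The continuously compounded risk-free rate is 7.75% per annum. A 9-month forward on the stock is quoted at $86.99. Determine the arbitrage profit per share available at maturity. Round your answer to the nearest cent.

$0.87 per share

PV(dividends) I = 2.20·e^(−0.0775·5/12) + 1.17·e^(−0.0775·8/12) = 3.2412
Fair forward F* = (S − I)·e^(rT) = (84.50 − 3.2412)·e^0.058125 = 81.2588 × 1.059847 = 86.1219
Market $86.99 > fair 86.1219: forward overpriced → cash-and-carry (borrow at r, buy the stock and collect the dividends, short the forward).
Profit at T = |F_mkt − F*| = |86.99 − 86.1219| = $0.87 per share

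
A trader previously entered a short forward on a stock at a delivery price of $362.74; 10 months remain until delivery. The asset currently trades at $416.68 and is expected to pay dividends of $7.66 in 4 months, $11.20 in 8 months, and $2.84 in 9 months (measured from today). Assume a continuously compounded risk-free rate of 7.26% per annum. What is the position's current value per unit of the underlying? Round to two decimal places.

PV(remaining dividends) I = 7.66·e^(−0.0726·4/12) + 11.20·e^(−0.0726·8/12) + 2.84·e^(−0.0726·9/12) = 20.8372
Current forward F = (S − I)·e^(rT) = (416.68 − 20.8372)·e^(0.0726·10/12) = 395.8428 × 1.062368 = 420.5307
Value (long) = (F − K)·e^(−rT) = (420.5307 − 362.74) × 0.941294 = 54.3980
Short position value = −(long value) = -$54.40

-$54.40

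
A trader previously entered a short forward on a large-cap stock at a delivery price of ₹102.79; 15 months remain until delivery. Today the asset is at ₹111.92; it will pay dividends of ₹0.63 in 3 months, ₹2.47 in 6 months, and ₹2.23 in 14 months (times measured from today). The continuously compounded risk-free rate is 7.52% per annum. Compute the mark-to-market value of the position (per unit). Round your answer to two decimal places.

-₹13.31

PV(remaining dividends) I = 0.63·e^(−0.0752·3/12) + 2.47·e^(−0.0752·6/12) + 2.23·e^(−0.0752·14/12) = 5.0398
Current forward F = (S − I)·e^(rT) = (111.92 − 5.0398)·e^(0.0752·15/12) = 106.8802 × 1.098560 = 117.4143
Value (long) = (F − K)·e^(−rT) = (117.4143 − 102.79) × 0.910283 = 13.3123
Short position value = −(long value) = -₹13.31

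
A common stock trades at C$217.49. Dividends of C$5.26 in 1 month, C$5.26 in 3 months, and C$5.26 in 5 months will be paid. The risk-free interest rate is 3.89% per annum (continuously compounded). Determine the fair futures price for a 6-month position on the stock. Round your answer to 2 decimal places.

C$205.83

PV(dividends) I = 5.26·e^(−0.0389·1/12) + 5.26·e^(−0.0389·3/12) + 5.26·e^(−0.0389·5/12)
I = 5.2430 + 5.2091 + 5.1754 = 15.6275
F = (S − I)·e^(rT) = (217.49 − 15.6275) · e^(0.0389·6/12)
= 201.8625 · e^0.019450 = 201.8625 × 1.019640 = C$205.83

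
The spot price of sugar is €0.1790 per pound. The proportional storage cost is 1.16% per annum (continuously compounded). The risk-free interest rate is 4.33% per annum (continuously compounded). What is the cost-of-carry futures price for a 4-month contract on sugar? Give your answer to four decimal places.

Net carry = r + u − y = 0.0433 + 0.0116 − 0.0000 = 0.0549
F = S·e^((r+u−y)T) = 0.1790 · e^(0.0549 × 4/12) = 0.1790 · e^0.018300
= 0.1790 × 1.018468 = €0.1823 per pound

€0.1823 per pound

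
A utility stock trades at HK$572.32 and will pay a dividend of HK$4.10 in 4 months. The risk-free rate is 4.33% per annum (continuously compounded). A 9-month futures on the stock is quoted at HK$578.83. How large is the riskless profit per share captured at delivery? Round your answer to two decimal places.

HK$8.21 per share

PV(dividends) I = 4.10·e^(−0.0433·4/12) = 4.0412
Fair futures F* = (S − I)·e^(rT) = (572.32 − 4.0412)·e^0.032475 = 568.2788 × 1.033008 = 587.0365
Market HK$578.83 < fair 587.0365: forward underpriced → reverse cash-and-carry (short the stock, invest proceeds at r, pay the dividends, go long the forward).
Profit at T = |F_mkt − F*| = |578.83 − 587.0365| = HK$8.21 per share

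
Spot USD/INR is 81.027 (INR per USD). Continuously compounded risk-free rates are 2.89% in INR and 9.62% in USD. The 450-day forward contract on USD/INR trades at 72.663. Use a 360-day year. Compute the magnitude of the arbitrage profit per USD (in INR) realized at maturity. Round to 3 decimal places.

1.826 per USD (in INR)

Fair forward: F* = S·e^(carry·T), with carry = (r_INR − r_USD) = 0.0289 − 0.0962 = -0.0673
F* = 81.027 · e^(-0.0673 × 450/360) = 81.027 · e^-0.084125 = 81.027 × 0.919316 = 74.4894
Market 72.663 < fair 74.4894: forward underpriced → reverse cash-and-carry (short spot, go long the forward).
At maturity, profit = |F_mkt − F*| = |72.663 − 74.4894| = 1.826 per USD (in INR)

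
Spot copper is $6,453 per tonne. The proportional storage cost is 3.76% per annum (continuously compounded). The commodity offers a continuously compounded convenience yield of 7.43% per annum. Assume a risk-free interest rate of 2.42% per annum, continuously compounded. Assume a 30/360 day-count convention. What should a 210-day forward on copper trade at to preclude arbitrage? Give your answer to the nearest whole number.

Net carry = r + u − y = 0.0242 + 0.0376 − 0.0743 = -0.0125
F = S·e^((r+u−y)T) = 6453 · e^(-0.0125 × 210/360) = 6453 · e^-0.007292
= 6453 × 0.992735 = $6,406 per tonne

$6,406 per tonne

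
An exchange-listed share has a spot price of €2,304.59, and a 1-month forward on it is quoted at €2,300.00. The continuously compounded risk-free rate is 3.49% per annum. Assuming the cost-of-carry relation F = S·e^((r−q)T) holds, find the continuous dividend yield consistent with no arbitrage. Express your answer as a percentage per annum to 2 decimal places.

5.88%

From F = S·e^((r−q)T): (r − q) = ln(F/S)/T
ln(2300.00/2304.59) = ln(0.998008) = -0.001994
(r − q) = -0.001994 / (1/12) = -0.023928
q = r − ln(F/S)/T = 0.0349 + 0.023928 = 0.058828
q = 5.88%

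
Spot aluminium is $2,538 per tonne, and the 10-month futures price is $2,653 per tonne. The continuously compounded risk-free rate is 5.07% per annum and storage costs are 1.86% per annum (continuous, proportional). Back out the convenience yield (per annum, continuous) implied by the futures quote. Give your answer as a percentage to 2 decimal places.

F = S·e^((r+u−y)T) ⇒ (r+u−y) = ln(F/S)/T
ln(2653/2538) = 0.044315; /T ⇒ 0.053178
y = r + u − ln(F/S)/T = 0.0507 + 0.0186 − 0.053178 = 0.016122
y = 1.61%

1.61%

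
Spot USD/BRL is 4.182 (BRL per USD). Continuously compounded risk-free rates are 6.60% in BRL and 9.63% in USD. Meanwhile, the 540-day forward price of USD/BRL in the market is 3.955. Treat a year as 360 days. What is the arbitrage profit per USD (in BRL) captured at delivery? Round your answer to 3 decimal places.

Fair forward: F* = S·e^(carry·T), with carry = (r_BRL − r_USD) = 0.0660 − 0.0963 = -0.0303
F* = 4.182 · e^(-0.0303 × 540/360) = 4.182 · e^-0.045450 = 4.182 × 0.955567 = 3.9962
Market 3.955 < fair 3.9962: forward underpriced → reverse cash-and-carry (short spot, go long the forward).
At maturity, profit = |F_mkt − F*| = |3.955 − 3.9962| = 0.041 per USD (in BRL)

0.041 per USD (in BRL)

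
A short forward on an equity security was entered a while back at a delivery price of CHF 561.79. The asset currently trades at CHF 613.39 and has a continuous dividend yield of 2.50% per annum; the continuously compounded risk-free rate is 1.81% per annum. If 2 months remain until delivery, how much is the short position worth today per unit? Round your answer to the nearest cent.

-CHF 50.74

Current fair forward for the remaining 2 months: F = S·e^((r − q)·T), (r − q) = 0.0181 − 0.0250 = -0.0069
F = 613.39 · e^(-0.0069 × 2/12) = 613.39 × 0.998851 = 612.6852
Value of long forward = (F − K)·e^(−rT) = (612.6852 − 561.79) · e^(−0.0181·2/12)
= 50.8952 × 0.996988 = 50.74
Short position value = −(long value) = -CHF 50.74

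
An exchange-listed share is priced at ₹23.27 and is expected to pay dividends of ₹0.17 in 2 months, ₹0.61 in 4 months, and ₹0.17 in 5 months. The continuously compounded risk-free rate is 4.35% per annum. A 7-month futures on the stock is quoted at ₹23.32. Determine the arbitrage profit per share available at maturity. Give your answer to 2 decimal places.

PV(dividends) I = 0.17·e^(−0.0435·2/12) + 0.61·e^(−0.0435·4/12) + 0.17·e^(−0.0435·5/12) = 0.9369
Fair futures F* = (S − I)·e^(rT) = (23.27 − 0.9369)·e^0.025375 = 22.3331 × 1.025700 = 22.9071
Market ₹23.32 > fair 22.9071: forward overpriced → cash-and-carry (borrow at r, buy the stock and collect the dividends, short the forward).
Profit at T = |F_mkt − F*| = |23.32 − 22.9071| = ₹0.41 per share

₹0.41 per share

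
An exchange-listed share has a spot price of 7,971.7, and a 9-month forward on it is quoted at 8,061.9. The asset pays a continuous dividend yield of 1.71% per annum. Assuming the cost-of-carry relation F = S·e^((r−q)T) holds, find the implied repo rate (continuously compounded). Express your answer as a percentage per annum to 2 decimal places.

From F = S·e^((r−q)T): (r − q) = ln(F/S)/T
ln(8061.9/7971.7) = ln(1.011315) = 0.011251
(r − q) = 0.011251 / (9/12) = 0.015001
r = ln(F/S)/T + q = 0.015001 + 0.0171 = 0.032101
r = 3.21%

3.21%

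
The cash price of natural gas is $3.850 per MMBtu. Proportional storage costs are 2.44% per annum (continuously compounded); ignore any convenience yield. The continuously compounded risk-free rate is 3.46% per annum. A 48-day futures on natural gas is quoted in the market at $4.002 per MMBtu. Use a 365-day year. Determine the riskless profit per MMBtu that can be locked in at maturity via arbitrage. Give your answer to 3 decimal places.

$0.122 per MMBtu

Fair futures: F* = S·e^(carry·T), with carry = (r + u) = 0.0346 + 0.0244 = 0.0590
F* = 3.850 · e^(0.0590 × 48/365) = 3.850 · e^0.007759 = 3.850 × 1.007789 = $3.8800
Market $4.002 > fair $3.8800: forward overpriced → cash-and-carry (buy spot, short the forward).
At maturity, profit = |F_mkt − F*| = |4.002 − 3.8800| = $0.122 per MMBtu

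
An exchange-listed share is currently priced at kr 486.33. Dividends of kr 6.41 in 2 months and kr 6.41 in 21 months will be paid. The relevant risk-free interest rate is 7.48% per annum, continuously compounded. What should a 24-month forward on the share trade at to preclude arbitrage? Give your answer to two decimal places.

PV(dividends) I = 6.41·e^(−0.0748·2/12) + 6.41·e^(−0.0748·21/12)
I = 6.3306 + 5.6235 = 11.9541
F = (S − I)·e^(rT) = (486.33 − 11.9541) · e^(0.0748·24/12)
= 474.3759 · e^0.149600 = 474.3759 × 1.161370 = kr 550.93

kr 550.93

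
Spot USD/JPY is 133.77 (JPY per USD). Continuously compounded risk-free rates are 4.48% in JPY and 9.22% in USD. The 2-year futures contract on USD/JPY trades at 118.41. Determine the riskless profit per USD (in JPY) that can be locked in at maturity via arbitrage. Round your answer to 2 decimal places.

Fair futures: F* = S·e^(carry·T), with carry = (r_JPY − r_USD) = 0.0448 − 0.0922 = -0.0474
F* = 133.77 · e^(-0.0474 × 2) = 133.77 · e^-0.094800 = 133.77 × 0.909555 = 121.6712
Market 118.41 < fair 121.6712: forward underpriced → reverse cash-and-carry (short spot, go long the forward).
At maturity, profit = |F_mkt − F*| = |118.41 − 121.6712| = 3.26 per USD (in JPY)

3.26 per USD (in JPY)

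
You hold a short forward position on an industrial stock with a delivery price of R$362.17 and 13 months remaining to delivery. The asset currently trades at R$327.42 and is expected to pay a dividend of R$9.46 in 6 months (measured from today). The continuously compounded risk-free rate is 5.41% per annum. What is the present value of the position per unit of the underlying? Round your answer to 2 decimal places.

R$23.34

PV(remaining dividends) I = 9.46·e^(−0.0541·6/12) = 9.2075
Current forward F = (S − I)·e^(rT) = (327.42 − 9.2075)·e^(0.0541·13/12) = 318.2125 × 1.060360 = 337.4198
Value (long) = (F − K)·e^(−rT) = (337.4198 − 362.17) × 0.943076 = -23.3413
Short position value = −(long value) = R$23.34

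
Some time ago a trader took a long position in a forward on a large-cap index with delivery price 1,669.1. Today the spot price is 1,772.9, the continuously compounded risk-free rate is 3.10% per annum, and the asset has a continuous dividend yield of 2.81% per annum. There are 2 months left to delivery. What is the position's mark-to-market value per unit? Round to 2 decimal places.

Current fair forward for the remaining 2 months: F = S·e^((r − q)·T), (r − q) = 0.0310 − 0.0281 = 0.0029
F = 1772.9 · e^(0.0029 × 2/12) = 1772.9 × 1.00048345 = 1773.7571
Value of long forward = (F − K)·e^(−rT) = (1773.7571 − 1669.1) · e^(−0.0310·2/12)
= 104.6571 × 0.99484666 = 104.12

104.12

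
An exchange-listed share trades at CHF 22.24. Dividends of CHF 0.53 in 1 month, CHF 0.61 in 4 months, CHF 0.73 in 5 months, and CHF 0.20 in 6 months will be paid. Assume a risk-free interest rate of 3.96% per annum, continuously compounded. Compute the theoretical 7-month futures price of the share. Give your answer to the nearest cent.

CHF 20.67

PV(dividends) I = 0.53·e^(−0.0396·1/12) + 0.61·e^(−0.0396·4/12) + 0.73·e^(−0.0396·5/12) + 0.20·e^(−0.0396·6/12)
I = 0.5283 + 0.6020 + 0.7181 + 0.1961 = 2.0445
F = (S − I)·e^(rT) = (22.24 − 2.0445) · e^(0.0396·7/12)
= 20.1955 · e^0.023100 = 20.1955 × 1.023369 = CHF 20.67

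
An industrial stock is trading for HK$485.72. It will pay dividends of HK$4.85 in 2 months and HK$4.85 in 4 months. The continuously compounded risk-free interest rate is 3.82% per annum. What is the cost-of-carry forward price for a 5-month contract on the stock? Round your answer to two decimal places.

PV(dividends) I = 4.85·e^(−0.0382·2/12) + 4.85·e^(−0.0382·4/12)
I = 4.8192 + 4.7886 = 9.6078
F = (S − I)·e^(rT) = (485.72 − 9.6078) · e^(0.0382·5/12)
= 476.1122 · e^0.015917 = 476.1122 × 1.016044 = HK$483.75

HK$483.75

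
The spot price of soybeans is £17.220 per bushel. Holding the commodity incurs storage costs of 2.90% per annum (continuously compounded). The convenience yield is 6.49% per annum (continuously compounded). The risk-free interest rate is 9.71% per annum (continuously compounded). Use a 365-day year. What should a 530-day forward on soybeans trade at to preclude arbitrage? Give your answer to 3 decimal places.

Net carry = r + u − y = 0.0971 + 0.0290 − 0.0649 = 0.0612
F = S·e^((r+u−y)T) = 17.220 · e^(0.0612 × 530/365) = 17.220 · e^0.088866
= 17.220 × 1.092934 = £18.820 per bushel

£18.820 per bushel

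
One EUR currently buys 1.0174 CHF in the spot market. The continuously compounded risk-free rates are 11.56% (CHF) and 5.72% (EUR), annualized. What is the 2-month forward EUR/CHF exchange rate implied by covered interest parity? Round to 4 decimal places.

1.0274

F = S·e^((r_CHF − r_EUR)T) = 1.0174 · e^((0.1156 − 0.0572) × 2/12)
= 1.0174 · e^0.009733 = 1.0174 × 1.009781
F = 1.0274 CHF per EUR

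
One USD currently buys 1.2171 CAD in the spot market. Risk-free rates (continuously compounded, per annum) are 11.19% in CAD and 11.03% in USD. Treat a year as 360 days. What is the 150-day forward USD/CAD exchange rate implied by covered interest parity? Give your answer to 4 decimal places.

1.2179

F = S·e^((r_CAD − r_USD)T) = 1.2171 · e^((0.1119 − 0.1103) × 150/360)
= 1.2171 · e^0.000667 = 1.2171 × 1.000667
F = 1.2179 CAD per USD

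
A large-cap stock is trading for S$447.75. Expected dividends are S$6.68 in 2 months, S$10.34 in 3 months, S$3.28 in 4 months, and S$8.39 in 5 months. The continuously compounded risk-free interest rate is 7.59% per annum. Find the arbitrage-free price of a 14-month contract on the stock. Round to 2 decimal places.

PV(dividends) I = 6.68·e^(−0.0759·2/12) + 10.34·e^(−0.0759·3/12) + 3.28·e^(−0.0759·4/12) + 8.39·e^(−0.0759·5/12)
I = 6.5960 + 10.1456 + 3.1981 + 8.1288 = 28.0685
F = (S − I)·e^(rT) = (447.75 − 28.0685) · e^(0.0759·14/12)
= 419.6815 · e^0.088550 = 419.6815 × 1.092589 = S$458.54

S$458.54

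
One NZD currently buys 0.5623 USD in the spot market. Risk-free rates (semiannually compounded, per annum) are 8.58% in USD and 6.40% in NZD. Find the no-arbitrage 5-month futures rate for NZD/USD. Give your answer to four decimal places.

By covered interest parity, F = S · (1+r_USD/2)^(2T) / (1+r_NZD/2)^(2T)
= 0.5623 × 1.035624 / 1.026596 = 0.5623 × 1.008794
F = 0.5672 USD per NZD

0.5672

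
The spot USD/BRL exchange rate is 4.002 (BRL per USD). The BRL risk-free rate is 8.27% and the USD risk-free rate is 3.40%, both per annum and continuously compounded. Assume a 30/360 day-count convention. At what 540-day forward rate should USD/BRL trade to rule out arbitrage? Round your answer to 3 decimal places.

4.305

F = S·e^((r_BRL − r_USD)T) = 4.002 · e^((0.0827 − 0.0340) × 540/360)
= 4.002 · e^0.073050 = 4.002 × 1.075784
F = 4.305 BRL per USD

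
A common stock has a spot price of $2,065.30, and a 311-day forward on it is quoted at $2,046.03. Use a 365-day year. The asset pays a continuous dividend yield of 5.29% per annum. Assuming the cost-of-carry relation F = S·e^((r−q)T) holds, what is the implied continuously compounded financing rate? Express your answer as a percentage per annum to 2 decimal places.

From F = S·e^((r−q)T): (r − q) = ln(F/S)/T
ln(2046.03/2065.30) = ln(0.990670) = -0.009374
(r − q) = -0.009374 / (311/365) = -0.011002
r = ln(F/S)/T + q = -0.011002 + 0.0529 = 0.041898
r = 4.19%

4.19%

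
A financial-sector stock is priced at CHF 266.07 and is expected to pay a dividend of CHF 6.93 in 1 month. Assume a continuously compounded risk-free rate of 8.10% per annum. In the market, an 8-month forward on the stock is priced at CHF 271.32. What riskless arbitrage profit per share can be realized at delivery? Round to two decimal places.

CHF 2.25 per share

PV(dividends) I = 6.93·e^(−0.0810·1/12) = 6.8834
Fair forward F* = (S − I)·e^(rT) = (266.07 − 6.8834)·e^0.054000 = 259.1866 × 1.055485 = 273.5676
Market CHF 271.32 < fair 273.5676: forward underpriced → reverse cash-and-carry (short the stock, invest proceeds at r, pay the dividends, go long the forward).
Profit at T = |F_mkt − F*| = |271.32 − 273.5676| = CHF 2.25 per share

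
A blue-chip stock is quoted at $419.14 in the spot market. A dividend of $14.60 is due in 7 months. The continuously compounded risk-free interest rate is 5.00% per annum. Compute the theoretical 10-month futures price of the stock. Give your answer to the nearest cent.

$422.19

PV(dividends) I = 14.60·e^(−0.0500·7/12)
I = 14.1803
F = (S − I)·e^(rT) = (419.14 − 14.1803) · e^(0.0500·10/12)
= 404.9597 · e^0.041667 = 404.9597 × 1.042547 = $422.19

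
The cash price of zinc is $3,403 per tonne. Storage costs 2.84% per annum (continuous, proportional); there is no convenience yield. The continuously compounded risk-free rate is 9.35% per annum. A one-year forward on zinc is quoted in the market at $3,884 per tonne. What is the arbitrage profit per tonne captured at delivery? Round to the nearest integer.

$40 per tonne

Fair forward: F* = S·e^(carry·T), with carry = (r + u) = 0.0935 + 0.0284 = 0.1219
F* = 3403 · e^(0.1219 × 12/12) = 3403 · e^0.121900 = 3403 × 1.129641 = $3844.1683
Market $3884 > fair $3844.1683: forward overpriced → cash-and-carry (buy spot, short the forward).
At maturity, profit = |F_mkt − F*| = |3884 − 3844.1683| = $40 per tonne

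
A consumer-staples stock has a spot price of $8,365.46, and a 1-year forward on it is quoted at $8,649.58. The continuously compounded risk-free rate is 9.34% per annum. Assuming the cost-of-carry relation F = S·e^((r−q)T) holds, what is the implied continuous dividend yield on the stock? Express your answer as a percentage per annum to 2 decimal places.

From F = S·e^((r−q)T): (r − q) = ln(F/S)/T
ln(8649.58/8365.46) = ln(1.033963) = 0.033399
(r − q) = 0.033399 / (1) = 0.033399
q = r − ln(F/S)/T = 0.0934 − 0.033399 = 0.060001
q = 6.00%

6.00%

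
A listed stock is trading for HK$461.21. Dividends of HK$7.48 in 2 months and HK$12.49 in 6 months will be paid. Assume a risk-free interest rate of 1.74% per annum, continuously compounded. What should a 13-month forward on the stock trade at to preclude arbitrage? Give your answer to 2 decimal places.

PV(dividends) I = 7.48·e^(−0.0174·2/12) + 12.49·e^(−0.0174·6/12)
I = 7.4583 + 12.3818 = 19.8401
F = (S − I)·e^(rT) = (461.21 − 19.8401) · e^(0.0174·13/12)
= 441.3699 · e^0.018850 = 441.3699 × 1.019029 = HK$449.77

HK$449.77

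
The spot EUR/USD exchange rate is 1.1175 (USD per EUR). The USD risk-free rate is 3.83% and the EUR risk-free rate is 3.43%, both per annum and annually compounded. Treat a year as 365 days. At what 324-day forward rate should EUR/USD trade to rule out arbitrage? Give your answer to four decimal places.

1.1213

By covered interest parity, F = S · (1+r_USD)^T / (1+r_EUR)^T
= 1.1175 × 1.033926 / 1.030389 = 1.1175 × 1.003433
F = 1.1213 USD per EUR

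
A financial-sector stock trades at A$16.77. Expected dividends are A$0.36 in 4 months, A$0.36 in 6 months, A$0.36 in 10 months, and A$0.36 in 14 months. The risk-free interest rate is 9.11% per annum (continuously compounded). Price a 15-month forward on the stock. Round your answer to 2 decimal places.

PV(dividends) I = 0.36·e^(−0.0911·4/12) + 0.36·e^(−0.0911·6/12) + 0.36·e^(−0.0911·10/12) + 0.36·e^(−0.0911·14/12)
I = 0.3492 + 0.3440 + 0.3337 + 0.3237 = 1.3506
F = (S − I)·e^(rT) = (16.77 − 1.3506) · e^(0.0911·15/12)
= 15.4194 · e^0.113875 = 15.4194 × 1.120612 = A$17.28

A$17.28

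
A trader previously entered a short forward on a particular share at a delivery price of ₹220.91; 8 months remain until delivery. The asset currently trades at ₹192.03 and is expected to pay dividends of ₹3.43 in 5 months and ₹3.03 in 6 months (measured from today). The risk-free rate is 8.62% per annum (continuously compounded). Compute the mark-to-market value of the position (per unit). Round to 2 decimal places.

PV(remaining dividends) I = 3.43·e^(−0.0862·5/12) + 3.03·e^(−0.0862·6/12) = 6.2112
Current forward F = (S − I)·e^(rT) = (192.03 − 6.2112)·e^(0.0862·8/12) = 185.8188 × 1.059150 = 196.8100
Value (long) = (F − K)·e^(−rT) = (196.8100 − 220.91) × 0.944153 = -22.7541
Short position value = −(long value) = ₹22.75

₹22.75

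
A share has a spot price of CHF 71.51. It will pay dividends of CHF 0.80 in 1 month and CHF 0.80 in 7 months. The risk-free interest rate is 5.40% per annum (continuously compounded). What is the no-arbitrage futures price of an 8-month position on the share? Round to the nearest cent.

PV(dividends) I = 0.80·e^(−0.0540·1/12) + 0.80·e^(−0.0540·7/12)
I = 0.7964 + 0.7752 = 1.5716
F = (S − I)·e^(rT) = (71.51 − 1.5716) · e^(0.0540·8/12)
= 69.9384 · e^0.036000 = 69.9384 × 1.036656 = CHF 72.50

CHF 72.50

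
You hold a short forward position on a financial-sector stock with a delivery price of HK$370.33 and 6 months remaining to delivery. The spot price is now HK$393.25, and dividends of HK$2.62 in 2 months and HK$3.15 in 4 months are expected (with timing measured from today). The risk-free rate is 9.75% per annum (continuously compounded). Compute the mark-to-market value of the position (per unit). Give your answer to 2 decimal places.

PV(remaining dividends) I = 2.62·e^(−0.0975·2/12) + 3.15·e^(−0.0975·4/12) = 5.6270
Current forward F = (S − I)·e^(rT) = (393.25 − 5.6270)·e^(0.0975·6/12) = 387.6230 × 1.049958 = 406.9879
Value (long) = (F − K)·e^(−rT) = (406.9879 − 370.33) × 0.952419 = 34.9137
Short position value = −(long value) = -HK$34.91

-HK$34.91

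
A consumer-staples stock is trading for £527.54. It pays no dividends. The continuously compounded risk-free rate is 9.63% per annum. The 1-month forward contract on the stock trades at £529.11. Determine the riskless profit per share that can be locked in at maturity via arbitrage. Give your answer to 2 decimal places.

£2.68 per share

Fair forward: F* = S·e^(carry·T), with carry = r = 0.0963
F* = 527.54 · e^(0.0963 × 1/12) = 527.54 · e^0.008025 = 527.54 × 1.008057 = £531.7904
Market £529.11 < fair £531.7904: forward underpriced → reverse cash-and-carry (short spot, go long the forward).
At maturity, profit = |F_mkt − F*| = |529.11 − 531.7904| = £2.68 per share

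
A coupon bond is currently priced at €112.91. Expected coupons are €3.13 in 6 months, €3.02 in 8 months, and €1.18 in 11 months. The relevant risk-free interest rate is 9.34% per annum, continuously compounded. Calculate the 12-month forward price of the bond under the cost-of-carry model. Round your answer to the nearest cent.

€116.38

PV(coupons) I = 3.13·e^(−0.0934·6/12) + 3.02·e^(−0.0934·8/12) + 1.18·e^(−0.0934·11/12)
I = 2.9872 + 2.8377 + 1.0832 = 6.9081
F = (S − I)·e^(rT) = (112.91 − 6.9081) · e^(0.0934·12/12)
= 106.0019 · e^0.093400 = 106.0019 × 1.097901 = €116.38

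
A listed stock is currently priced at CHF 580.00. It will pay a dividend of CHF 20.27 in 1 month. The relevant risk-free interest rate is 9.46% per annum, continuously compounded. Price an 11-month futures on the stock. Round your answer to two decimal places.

CHF 610.61

PV(dividends) I = 20.27·e^(−0.0946·1/12)
I = 20.1108
F = (S − I)·e^(rT) = (580.00 − 20.1108) · e^(0.0946·11/12)
= 559.8892 · e^0.086717 = 559.8892 × 1.090588 = CHF 610.61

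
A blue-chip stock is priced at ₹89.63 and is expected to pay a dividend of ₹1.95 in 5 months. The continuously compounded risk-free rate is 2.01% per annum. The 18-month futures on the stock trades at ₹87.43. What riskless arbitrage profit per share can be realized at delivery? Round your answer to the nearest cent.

₹2.95 per share

PV(dividends) I = 1.95·e^(−0.0201·5/12) = 1.9337
Fair futures F* = (S − I)·e^(rT) = (89.63 − 1.9337)·e^0.030150 = 87.6963 × 1.030609 = 90.3806
Market ₹87.43 < fair 90.3806: forward underpriced → reverse cash-and-carry (short the stock, invest proceeds at r, pay the dividends, go long the forward).
Profit at T = |F_mkt − F*| = |87.43 − 90.3806| = ₹2.95 per share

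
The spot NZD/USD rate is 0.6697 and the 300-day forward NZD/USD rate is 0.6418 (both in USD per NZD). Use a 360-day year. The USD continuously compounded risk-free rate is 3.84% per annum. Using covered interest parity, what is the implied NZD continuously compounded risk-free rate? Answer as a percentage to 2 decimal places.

8.95%

F = S·e^((r_USD − r_NZD)T) ⇒ r_NZD = r_USD − ln(F/S)/T
ln(0.6418/0.6697) = -0.042553; /(300/360) = -0.051064
r_NZD = 0.0384 + 0.051064 = 0.089464
r_NZD = 8.95%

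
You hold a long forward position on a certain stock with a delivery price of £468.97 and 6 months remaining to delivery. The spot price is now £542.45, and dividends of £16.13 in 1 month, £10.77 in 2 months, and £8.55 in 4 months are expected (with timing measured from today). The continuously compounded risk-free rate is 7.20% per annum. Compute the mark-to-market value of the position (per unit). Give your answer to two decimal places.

£55.04

PV(remaining dividends) I = 16.13·e^(−0.0720·1/12) + 10.77·e^(−0.0720·2/12) + 8.55·e^(−0.0720·4/12) = 35.0223
Current forward F = (S − I)·e^(rT) = (542.45 − 35.0223)·e^(0.0720·6/12) = 507.4277 × 1.036656 = 526.0280
Value (long) = (F − K)·e^(−rT) = (526.0280 − 468.97) × 0.964640 = 55.0404
Value = £55.04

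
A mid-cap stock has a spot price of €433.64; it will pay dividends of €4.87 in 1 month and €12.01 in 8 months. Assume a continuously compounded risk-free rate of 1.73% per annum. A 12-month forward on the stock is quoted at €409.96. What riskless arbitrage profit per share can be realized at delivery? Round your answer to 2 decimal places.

€14.22 per share

PV(dividends) I = 4.87·e^(−0.0173·1/12) + 12.01·e^(−0.0173·8/12) = 16.7353
Fair forward F* = (S − I)·e^(rT) = (433.64 − 16.7353)·e^0.017300 = 416.9047 × 1.017451 = 424.1801
Market €409.96 < fair 424.1801: forward underpriced → reverse cash-and-carry (short the stock, invest proceeds at r, pay the dividends, go long the forward).
Profit at T = |F_mkt − F*| = |409.96 − 424.1801| = €14.22 per share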